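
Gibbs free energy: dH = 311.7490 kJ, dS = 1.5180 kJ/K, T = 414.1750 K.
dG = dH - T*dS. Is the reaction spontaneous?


T*dS = 414.1750 * 1.5180 = 628.7177 kJ
dG = 311.7490 - 628.7177 = -316.9687 kJ (spontaneous)

dG = -316.9687 kJ, spontaneous


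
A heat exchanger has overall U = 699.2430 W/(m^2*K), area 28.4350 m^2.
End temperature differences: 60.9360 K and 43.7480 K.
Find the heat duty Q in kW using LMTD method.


LMTD = 51.8682 K
Q = 699.2430 * 28.4350 * 51.8682 = 1031294.5526 W = 1031.2946 kW

1031.2946 kW


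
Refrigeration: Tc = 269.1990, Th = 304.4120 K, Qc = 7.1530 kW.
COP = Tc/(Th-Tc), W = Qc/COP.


COP = 269.1990 / 35.2130 = 7.6449
W = 7.1530 / 7.6449 = 0.9357 kW

COP = 7.6449, W = 0.9357 kW


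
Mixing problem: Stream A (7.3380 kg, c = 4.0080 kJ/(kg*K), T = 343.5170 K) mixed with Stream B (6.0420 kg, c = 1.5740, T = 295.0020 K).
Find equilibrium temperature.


num = 12908.5777
den = 38.9208
Tf = 331.6626 K

331.6626 K


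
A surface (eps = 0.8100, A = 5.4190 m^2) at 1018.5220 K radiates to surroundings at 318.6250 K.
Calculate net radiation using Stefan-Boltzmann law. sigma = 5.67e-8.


T^4 = 1.0762e+12
Tsurr^4 = 1.0307e+10
Q = 0.8100 * 5.67e-8 * 5.4190 * 1.0659e+12 = 265270.8462 W

265270.8462 W


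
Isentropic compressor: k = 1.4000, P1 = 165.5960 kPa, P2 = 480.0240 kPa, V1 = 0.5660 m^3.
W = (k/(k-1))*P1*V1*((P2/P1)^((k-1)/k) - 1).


(k-1)/k = 0.2857
(P2/P1)^exp = 1.3554
W = 3.5000 * 165.5960 * 0.5660 * (1.3554 - 1) = 116.5807 kJ

116.5807 kJ


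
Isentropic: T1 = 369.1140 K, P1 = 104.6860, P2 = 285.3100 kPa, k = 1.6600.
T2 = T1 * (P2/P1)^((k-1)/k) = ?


(k-1)/k = 0.3976
(P2/P1)^exp = 1.4898
T2 = 369.1140 * 1.4898 = 549.8986 K

549.8986 K


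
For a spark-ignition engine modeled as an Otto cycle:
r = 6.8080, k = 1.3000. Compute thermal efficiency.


r^(k-1) = 1.7779
eta = 1 - 1/1.7779 = 0.4375 = 43.7537%

43.7537%


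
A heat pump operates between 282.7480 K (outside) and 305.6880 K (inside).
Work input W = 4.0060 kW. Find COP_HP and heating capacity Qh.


COP = 305.6880 / 22.9400 = 13.3255
Qh = 13.3255 * 4.0060 = 53.3821 kW

COP = 13.3255, Qh = 53.3821 kW


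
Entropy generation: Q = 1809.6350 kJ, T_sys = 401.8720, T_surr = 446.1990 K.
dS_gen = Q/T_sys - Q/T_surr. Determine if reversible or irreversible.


dS_sys = 1809.6350/401.8720 = 4.5030 kJ/K
dS_surr = -1809.6350/446.1990 = -4.0557 kJ/K
dS_gen = 4.5030 - 4.0557 = 0.4473 kJ/K (irreversible)

dS_gen = 0.4473 kJ/K, irreversible


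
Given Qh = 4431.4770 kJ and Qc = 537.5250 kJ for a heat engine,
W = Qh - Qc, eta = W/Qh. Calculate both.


W = 4431.4770 - 537.5250 = 3893.9520 kJ
eta = 3893.9520 / 4431.4770 = 0.8787 = 87.8703%

W = 3893.9520 kJ, eta = 87.8703%


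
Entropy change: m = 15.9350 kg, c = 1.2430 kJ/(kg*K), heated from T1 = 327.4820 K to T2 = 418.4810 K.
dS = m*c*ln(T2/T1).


T2/T1 = 1.2779
ln(T2/T1) = 0.2452
dS = 15.9350 * 1.2430 * 0.2452 = 4.8567 kJ/K

4.8567 kJ/K


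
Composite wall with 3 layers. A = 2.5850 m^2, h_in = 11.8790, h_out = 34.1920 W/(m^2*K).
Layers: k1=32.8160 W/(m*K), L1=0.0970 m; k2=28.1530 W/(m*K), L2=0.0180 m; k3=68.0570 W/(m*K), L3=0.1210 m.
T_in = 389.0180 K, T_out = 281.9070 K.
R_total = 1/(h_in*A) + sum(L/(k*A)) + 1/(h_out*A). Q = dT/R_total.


R_conv_in = 1/(11.8790*2.5850) = 0.0326
R_1 = 0.0970/(32.8160*2.5850) = 0.0011
R_2 = 0.0180/(28.1530*2.5850) = 0.0002
R_3 = 0.1210/(68.0570*2.5850) = 0.0007
R_conv_out = 1/(34.1920*2.5850) = 0.0113
R_total = 0.0460 K/W
Q = 107.1110 / 0.0460 = 2330.6180 W

R_total = 0.0460 K/W, Q = 2330.6180 W


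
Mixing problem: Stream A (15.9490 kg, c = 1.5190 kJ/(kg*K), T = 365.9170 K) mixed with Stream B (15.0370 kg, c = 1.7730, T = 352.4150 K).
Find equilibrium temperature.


num = 18260.4952
den = 50.8871
Tf = 358.8431 K

358.8431 K


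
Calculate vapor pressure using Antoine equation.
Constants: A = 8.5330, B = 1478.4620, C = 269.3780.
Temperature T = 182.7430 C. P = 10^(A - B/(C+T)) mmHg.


C+T = 452.1210
B/(C+T) = 3.2701
log10(P) = 8.5330 - 3.2701 = 5.2629
P = 10^5.2629 = 183206.8735 mmHg

183206.8735 mmHg


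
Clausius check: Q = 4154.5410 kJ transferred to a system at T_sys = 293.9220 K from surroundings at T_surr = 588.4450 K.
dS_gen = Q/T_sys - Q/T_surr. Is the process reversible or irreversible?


dS_sys = 4154.5410/293.9220 = 14.1348 kJ/K
dS_surr = -4154.5410/588.4450 = -7.0602 kJ/K
dS_gen = 14.1348 - 7.0602 = 7.0746 kJ/K (irreversible)

dS_gen = 7.0746 kJ/K, irreversible


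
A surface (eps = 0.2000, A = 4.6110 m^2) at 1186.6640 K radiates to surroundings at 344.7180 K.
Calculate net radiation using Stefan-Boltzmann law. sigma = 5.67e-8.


T^4 = 1.9829e+12
Tsurr^4 = 1.4121e+10
Q = 0.2000 * 5.67e-8 * 4.6110 * 1.9688e+12 = 102947.4382 W

102947.4382 W


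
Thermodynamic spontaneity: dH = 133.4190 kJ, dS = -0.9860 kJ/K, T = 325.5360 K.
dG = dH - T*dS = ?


T*dS = 325.5360 * -0.9860 = -320.9785 kJ
dG = 133.4190 + 320.9785 = 454.3975 kJ (non-spontaneous)

dG = 454.3975 kJ, non-spontaneous


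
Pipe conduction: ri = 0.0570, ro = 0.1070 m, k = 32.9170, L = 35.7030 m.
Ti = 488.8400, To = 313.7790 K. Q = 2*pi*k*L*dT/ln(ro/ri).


dT = 175.0610 K
ln(ro/ri) = 0.6298
Q = 2*pi*32.9170*35.7030*175.0610 / 0.6298 = 2052612.8537 W

2052612.8537 W


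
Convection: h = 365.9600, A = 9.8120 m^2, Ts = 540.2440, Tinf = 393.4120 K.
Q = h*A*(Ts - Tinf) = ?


dT = 146.8320 K
Q = 365.9600 * 9.8120 * 146.8320 = 527244.2751 W

527244.2751 W


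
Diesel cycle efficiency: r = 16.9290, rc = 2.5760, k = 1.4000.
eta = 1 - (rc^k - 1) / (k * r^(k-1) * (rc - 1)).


r^(k-1) = 3.1006
rc^k = 3.7612
eta = 0.5964 = 59.6394%

59.6394%


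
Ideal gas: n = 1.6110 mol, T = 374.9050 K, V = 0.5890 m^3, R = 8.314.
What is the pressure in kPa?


P = nRT/V = 1.6110 * 8.314 * 374.9050 / 0.5890
= 5021.4228 / 0.5890 = 8525.3359 Pa = 8.5253 kPa

8.5253 kPa


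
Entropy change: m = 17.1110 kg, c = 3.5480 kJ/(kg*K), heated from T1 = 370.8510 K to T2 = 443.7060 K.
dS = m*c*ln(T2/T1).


T2/T1 = 1.1965
ln(T2/T1) = 0.1794
dS = 17.1110 * 3.5480 * 0.1794 = 10.8890 kJ/K

10.8890 kJ/K


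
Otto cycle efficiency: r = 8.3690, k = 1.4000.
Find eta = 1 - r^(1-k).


r^(k-1) = 2.3392
eta = 1 - 1/2.3392 = 0.5725 = 57.2505%

57.2505%


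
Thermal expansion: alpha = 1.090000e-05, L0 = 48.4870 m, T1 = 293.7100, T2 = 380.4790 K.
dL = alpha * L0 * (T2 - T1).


dT = 86.7690 K
dL = 1.090000e-05 * 48.4870 * 86.7690 = 0.045858 m
L_final = 48.532858 m

dL = 0.045858 m


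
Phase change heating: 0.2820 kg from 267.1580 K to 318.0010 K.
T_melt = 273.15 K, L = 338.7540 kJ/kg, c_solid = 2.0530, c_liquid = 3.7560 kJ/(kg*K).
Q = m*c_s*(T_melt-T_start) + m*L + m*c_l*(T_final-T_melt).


Q1 (sensible, solid) = 0.2820 * 2.0530 * 5.9920 = 3.4690 kJ
Q2 (latent) = 0.2820 * 338.7540 = 95.5286 kJ
Q3 (sensible, liquid) = 0.2820 * 3.7560 * 44.8510 = 47.5058 kJ
Q_total = 146.5035 kJ

146.5035 kJ


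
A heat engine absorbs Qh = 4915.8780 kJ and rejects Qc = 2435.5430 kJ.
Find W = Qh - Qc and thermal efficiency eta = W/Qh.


W = 4915.8780 - 2435.5430 = 2480.3350 kJ
eta = 2480.3350 / 4915.8780 = 0.5046 = 50.4556%

W = 2480.3350 kJ, eta = 50.4556%


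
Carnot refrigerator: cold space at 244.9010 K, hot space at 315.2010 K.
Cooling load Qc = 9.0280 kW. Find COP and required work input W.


COP = 244.9010 / 70.3000 = 3.4837
W = 9.0280 / 3.4837 = 2.5915 kW

COP = 3.4837, W = 2.5915 kW


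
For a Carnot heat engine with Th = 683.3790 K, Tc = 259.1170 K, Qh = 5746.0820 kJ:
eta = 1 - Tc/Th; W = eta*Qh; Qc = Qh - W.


eta = 1 - 259.1170/683.3790 = 0.6208
W = 0.6208 * 5746.0820 = 3567.3385 kJ
Qc = 5746.0820 - 3567.3385 = 2178.7435 kJ

eta = 62.0830%, W = 3567.3385 kJ, Qc = 2178.7435 kJ


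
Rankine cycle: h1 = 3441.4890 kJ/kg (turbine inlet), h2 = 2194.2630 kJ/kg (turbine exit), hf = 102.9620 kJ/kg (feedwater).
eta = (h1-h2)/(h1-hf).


W = 1247.2260 kJ/kg
Q_in = 3338.5270 kJ/kg
eta = 0.3736 = 37.3586%

eta = 37.3586%


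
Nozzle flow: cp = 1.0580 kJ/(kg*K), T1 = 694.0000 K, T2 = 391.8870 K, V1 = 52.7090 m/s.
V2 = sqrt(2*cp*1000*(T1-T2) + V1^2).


dT = 302.1130 K
2*cp*1000*dT = 639271.1080
V1^2 = 2778.2387
V2 = sqrt(642049.3467) = 801.2798 m/s

801.2798 m/s


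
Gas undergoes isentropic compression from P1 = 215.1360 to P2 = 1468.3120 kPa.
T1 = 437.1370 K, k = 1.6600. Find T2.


(k-1)/k = 0.3976
(P2/P1)^exp = 2.1460
T2 = 437.1370 * 2.1460 = 938.1014 K

938.1014 K


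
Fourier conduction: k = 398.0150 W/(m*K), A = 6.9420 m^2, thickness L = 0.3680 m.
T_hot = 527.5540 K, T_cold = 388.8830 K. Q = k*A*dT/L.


dT = 138.6710 K
Q = 398.0150 * 6.9420 * 138.6710 / 0.3680 = 1041170.5556 W

1041170.5556 W


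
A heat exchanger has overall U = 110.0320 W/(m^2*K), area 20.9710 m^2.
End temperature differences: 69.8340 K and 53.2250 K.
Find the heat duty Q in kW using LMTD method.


LMTD = 61.1541 K
Q = 110.0320 * 20.9710 * 61.1541 = 141111.8227 W = 141.1118 kW

141.1118 kW


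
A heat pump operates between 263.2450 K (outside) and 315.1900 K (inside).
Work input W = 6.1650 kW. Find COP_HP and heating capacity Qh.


COP = 315.1900 / 51.9450 = 6.0678
Qh = 6.0678 * 6.1650 = 37.4078 kW

COP = 6.0678, Qh = 37.4078 kW


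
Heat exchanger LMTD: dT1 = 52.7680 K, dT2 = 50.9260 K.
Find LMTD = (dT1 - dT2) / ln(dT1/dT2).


dT1/dT2 = 1.0362
ln(dT1/dT2) = 0.0355
LMTD = 1.8420 / 0.0355 = 51.8415 K

51.8415 K


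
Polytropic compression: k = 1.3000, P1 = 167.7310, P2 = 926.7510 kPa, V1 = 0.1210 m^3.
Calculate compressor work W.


(k-1)/k = 0.2308
(P2/P1)^exp = 1.4836
W = 4.3333 * 167.7310 * 0.1210 * (1.4836 - 1) = 42.5295 kJ

42.5295 kJ


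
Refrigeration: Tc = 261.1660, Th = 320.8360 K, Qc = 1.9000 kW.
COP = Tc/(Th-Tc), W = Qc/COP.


COP = 261.1660 / 59.6700 = 4.3768
W = 1.9000 / 4.3768 = 0.4341 kW

COP = 4.3768, W = 0.4341 kW


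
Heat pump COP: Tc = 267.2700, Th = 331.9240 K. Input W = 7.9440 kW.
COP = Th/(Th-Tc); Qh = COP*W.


COP = 331.9240 / 64.6540 = 5.1339
Qh = 5.1339 * 7.9440 = 40.7833 kW

COP = 5.1339, Qh = 40.7833 kW


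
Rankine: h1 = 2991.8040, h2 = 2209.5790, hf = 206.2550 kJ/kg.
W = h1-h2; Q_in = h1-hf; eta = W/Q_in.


W = 782.2250 kJ/kg
Q_in = 2785.5490 kJ/kg
eta = 0.2808 = 28.0815%

eta = 28.0815%


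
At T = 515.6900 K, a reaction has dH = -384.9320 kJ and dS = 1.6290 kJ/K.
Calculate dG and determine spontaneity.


T*dS = 515.6900 * 1.6290 = 840.0590 kJ
dG = -384.9320 - 840.0590 = -1224.9910 kJ (spontaneous)

dG = -1224.9910 kJ, spontaneous


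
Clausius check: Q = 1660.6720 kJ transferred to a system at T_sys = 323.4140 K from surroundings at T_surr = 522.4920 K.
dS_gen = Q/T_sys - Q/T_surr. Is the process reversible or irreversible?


dS_sys = 1660.6720/323.4140 = 5.1348 kJ/K
dS_surr = -1660.6720/522.4920 = -3.1784 kJ/K
dS_gen = 5.1348 - 3.1784 = 1.9564 kJ/K (irreversible)

dS_gen = 1.9564 kJ/K, irreversible


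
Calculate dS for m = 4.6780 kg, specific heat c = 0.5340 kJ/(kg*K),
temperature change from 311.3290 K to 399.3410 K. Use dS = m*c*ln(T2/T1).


T2/T1 = 1.2827
ln(T2/T1) = 0.2490
dS = 4.6780 * 0.5340 * 0.2490 = 0.6219 kJ/K

0.6219 kJ/K


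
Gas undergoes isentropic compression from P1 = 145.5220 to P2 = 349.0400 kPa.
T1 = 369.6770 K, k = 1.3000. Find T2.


(k-1)/k = 0.2308
(P2/P1)^exp = 1.2237
T2 = 369.6770 * 1.2237 = 452.3790 K

452.3790 K


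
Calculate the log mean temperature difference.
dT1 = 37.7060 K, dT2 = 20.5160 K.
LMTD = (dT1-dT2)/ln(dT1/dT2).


dT1/dT2 = 1.8379
ln(dT1/dT2) = 0.6086
LMTD = 17.1900 / 0.6086 = 28.2445 K

28.2445 K


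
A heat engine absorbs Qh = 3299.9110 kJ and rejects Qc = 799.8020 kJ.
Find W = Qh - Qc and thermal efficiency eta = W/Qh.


W = 3299.9110 - 799.8020 = 2500.1090 kJ
eta = 2500.1090 / 3299.9110 = 0.7576 = 75.7629%

W = 2500.1090 kJ, eta = 75.7629%


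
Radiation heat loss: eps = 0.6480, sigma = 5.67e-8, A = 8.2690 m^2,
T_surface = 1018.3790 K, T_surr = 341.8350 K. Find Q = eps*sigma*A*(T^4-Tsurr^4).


T^4 = 1.0756e+12
Tsurr^4 = 1.3654e+10
Q = 0.6480 * 5.67e-8 * 8.2690 * 1.0619e+12 = 322626.6134 W

322626.6134 W


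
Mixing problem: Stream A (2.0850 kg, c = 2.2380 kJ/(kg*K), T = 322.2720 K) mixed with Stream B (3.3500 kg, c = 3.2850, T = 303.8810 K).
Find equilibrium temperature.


num = 4847.9297
den = 15.6710
Tf = 309.3571 K

309.3571 K


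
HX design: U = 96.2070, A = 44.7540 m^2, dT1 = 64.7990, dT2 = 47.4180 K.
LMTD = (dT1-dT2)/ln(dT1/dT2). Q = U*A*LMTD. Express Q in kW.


LMTD = 55.6569 K
Q = 96.2070 * 44.7540 * 55.6569 = 239639.0674 W = 239.6391 kW

239.6391 kW


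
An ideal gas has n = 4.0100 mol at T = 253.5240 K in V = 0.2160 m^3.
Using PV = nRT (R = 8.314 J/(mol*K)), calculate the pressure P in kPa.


P = nRT/V = 4.0100 * 8.314 * 253.5240 / 0.2160
= 8452.2721 / 0.2160 = 39130.8895 Pa = 39.1309 kPa

39.1309 kPa


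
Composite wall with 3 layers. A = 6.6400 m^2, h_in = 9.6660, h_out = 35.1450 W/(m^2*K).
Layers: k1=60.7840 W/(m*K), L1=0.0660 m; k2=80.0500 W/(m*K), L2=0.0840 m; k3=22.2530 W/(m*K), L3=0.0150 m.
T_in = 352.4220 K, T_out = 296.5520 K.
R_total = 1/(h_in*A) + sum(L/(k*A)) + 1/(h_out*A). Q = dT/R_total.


R_conv_in = 1/(9.6660*6.6400) = 0.0156
R_1 = 0.0660/(60.7840*6.6400) = 0.0002
R_2 = 0.0840/(80.0500*6.6400) = 0.0002
R_3 = 0.0150/(22.2530*6.6400) = 0.0001
R_conv_out = 1/(35.1450*6.6400) = 0.0043
R_total = 0.0203 K/W
Q = 55.8700 / 0.0203 = 2753.7248 W

R_total = 0.0203 K/W, Q = 2753.7248 W


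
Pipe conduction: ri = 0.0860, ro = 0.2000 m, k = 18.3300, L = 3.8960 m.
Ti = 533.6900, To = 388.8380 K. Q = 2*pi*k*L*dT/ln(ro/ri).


dT = 144.8520 K
ln(ro/ri) = 0.8440
Q = 2*pi*18.3300*3.8960*144.8520 / 0.8440 = 77012.0585 W

77012.0585 W


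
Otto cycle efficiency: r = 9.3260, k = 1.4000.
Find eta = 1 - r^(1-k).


r^(k-1) = 2.4427
eta = 1 - 1/2.4427 = 0.5906 = 59.0625%

59.0625%


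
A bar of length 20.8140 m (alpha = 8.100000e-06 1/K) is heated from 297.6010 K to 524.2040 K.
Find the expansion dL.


dT = 226.6030 K
dL = 8.100000e-06 * 20.8140 * 226.6030 = 0.038204 m
L_final = 20.852204 m

dL = 0.038204 m


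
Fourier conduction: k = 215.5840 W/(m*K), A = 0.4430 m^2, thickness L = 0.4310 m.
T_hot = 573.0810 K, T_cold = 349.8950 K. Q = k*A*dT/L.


dT = 223.1860 K
Q = 215.5840 * 0.4430 * 223.1860 / 0.4310 = 49454.9686 W

49454.9686 W


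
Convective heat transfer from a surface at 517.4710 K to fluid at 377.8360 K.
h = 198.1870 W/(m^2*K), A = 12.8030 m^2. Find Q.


dT = 139.6350 K
Q = 198.1870 * 12.8030 * 139.6350 = 354308.1959 W

354308.1959 W


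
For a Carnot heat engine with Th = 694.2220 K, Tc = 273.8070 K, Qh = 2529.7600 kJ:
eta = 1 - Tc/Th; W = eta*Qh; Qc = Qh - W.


eta = 1 - 273.8070/694.2220 = 0.6056
W = 0.6056 * 2529.7600 = 1532.0014 kJ
Qc = 2529.7600 - 1532.0014 = 997.7586 kJ

eta = 60.5592%, W = 1532.0014 kJ, Qc = 997.7586 kJ


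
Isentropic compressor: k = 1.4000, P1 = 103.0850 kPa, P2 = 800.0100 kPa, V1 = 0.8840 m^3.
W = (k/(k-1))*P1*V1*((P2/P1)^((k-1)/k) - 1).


(k-1)/k = 0.2857
(P2/P1)^exp = 1.7958
W = 3.5000 * 103.0850 * 0.8840 * (1.7958 - 1) = 253.8153 kJ

253.8153 kJ


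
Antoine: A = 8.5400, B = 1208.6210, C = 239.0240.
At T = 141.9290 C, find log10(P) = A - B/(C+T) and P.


C+T = 380.9530
B/(C+T) = 3.1726
log10(P) = 8.5400 - 3.1726 = 5.3674
P = 10^5.3674 = 233010.2525 mmHg

233010.2525 mmHg


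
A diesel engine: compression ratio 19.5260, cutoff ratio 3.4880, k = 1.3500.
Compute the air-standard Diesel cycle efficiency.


r^(k-1) = 2.8295
rc^k = 5.4011
eta = 0.5369 = 53.6918%

53.6918%


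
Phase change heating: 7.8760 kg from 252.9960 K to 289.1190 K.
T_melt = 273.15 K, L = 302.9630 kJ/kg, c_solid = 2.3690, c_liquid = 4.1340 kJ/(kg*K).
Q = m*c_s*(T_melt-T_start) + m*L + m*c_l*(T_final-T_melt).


Q1 (sensible, solid) = 7.8760 * 2.3690 * 20.1540 = 376.0382 kJ
Q2 (latent) = 7.8760 * 302.9630 = 2386.1366 kJ
Q3 (sensible, liquid) = 7.8760 * 4.1340 * 15.9690 = 519.9408 kJ
Q_total = 3282.1156 kJ

3282.1156 kJ


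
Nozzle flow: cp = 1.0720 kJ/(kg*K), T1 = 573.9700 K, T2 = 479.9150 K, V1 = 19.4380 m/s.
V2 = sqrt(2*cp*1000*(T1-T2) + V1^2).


dT = 94.0550 K
2*cp*1000*dT = 201653.9200
V1^2 = 377.8358
V2 = sqrt(202031.7558) = 449.4794 m/s

449.4794 m/s


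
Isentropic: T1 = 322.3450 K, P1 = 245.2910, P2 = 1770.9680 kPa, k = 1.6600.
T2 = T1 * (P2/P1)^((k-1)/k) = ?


(k-1)/k = 0.3976
(P2/P1)^exp = 2.1945
T2 = 322.3450 * 2.1945 = 707.3980 K

707.3980 K


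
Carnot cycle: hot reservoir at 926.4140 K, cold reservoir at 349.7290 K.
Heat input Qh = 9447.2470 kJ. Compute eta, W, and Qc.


eta = 1 - 349.7290/926.4140 = 0.6225
W = 0.6225 * 9447.2470 = 5880.8326 kJ
Qc = 9447.2470 - 5880.8326 = 3566.4144 kJ

eta = 62.2492%, W = 5880.8326 kJ, Qc = 3566.4144 kJ


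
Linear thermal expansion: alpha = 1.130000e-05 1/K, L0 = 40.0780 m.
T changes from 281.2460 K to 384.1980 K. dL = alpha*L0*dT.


dT = 102.9520 K
dL = 1.130000e-05 * 40.0780 * 102.9520 = 0.046625 m
L_final = 40.124625 m

dL = 0.046625 m


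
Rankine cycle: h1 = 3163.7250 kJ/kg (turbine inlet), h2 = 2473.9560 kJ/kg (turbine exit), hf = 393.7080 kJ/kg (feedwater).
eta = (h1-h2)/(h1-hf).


W = 689.7690 kJ/kg
Q_in = 2770.0170 kJ/kg
eta = 0.2490 = 24.9013%

eta = 24.9013%


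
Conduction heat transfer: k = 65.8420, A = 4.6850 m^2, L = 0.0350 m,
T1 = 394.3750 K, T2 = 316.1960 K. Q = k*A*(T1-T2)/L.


dT = 78.1790 K
Q = 65.8420 * 4.6850 * 78.1790 / 0.0350 = 689024.5185 W

689024.5185 W


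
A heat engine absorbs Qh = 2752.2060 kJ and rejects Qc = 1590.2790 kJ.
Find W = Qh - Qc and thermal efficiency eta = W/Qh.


W = 2752.2060 - 1590.2790 = 1161.9270 kJ
eta = 1161.9270 / 2752.2060 = 0.4222 = 42.2180%

W = 1161.9270 kJ, eta = 42.2180%


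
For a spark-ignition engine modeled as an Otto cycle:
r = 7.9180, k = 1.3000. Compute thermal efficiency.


r^(k-1) = 1.8603
eta = 1 - 1/1.8603 = 0.4625 = 46.2454%

46.2454%


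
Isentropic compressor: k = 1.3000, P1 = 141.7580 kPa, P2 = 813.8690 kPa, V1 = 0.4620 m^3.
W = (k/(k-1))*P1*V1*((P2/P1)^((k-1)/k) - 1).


(k-1)/k = 0.2308
(P2/P1)^exp = 1.4968
W = 4.3333 * 141.7580 * 0.4620 * (1.4968 - 1) = 140.9835 kJ

140.9835 kJ


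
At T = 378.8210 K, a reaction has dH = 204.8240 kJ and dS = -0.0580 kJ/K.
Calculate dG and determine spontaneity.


T*dS = 378.8210 * -0.0580 = -21.9716 kJ
dG = 204.8240 + 21.9716 = 226.7956 kJ (non-spontaneous)

dG = 226.7956 kJ, non-spontaneous


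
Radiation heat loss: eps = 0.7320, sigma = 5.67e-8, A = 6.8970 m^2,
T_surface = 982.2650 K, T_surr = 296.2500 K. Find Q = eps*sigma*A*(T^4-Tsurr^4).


T^4 = 9.3092e+11
Tsurr^4 = 7.7025e+09
Q = 0.7320 * 5.67e-8 * 6.8970 * 9.2322e+11 = 264277.8204 W

264277.8204 W


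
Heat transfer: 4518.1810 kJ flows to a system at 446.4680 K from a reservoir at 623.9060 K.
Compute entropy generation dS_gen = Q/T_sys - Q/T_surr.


dS_sys = 4518.1810/446.4680 = 10.1198 kJ/K
dS_surr = -4518.1810/623.9060 = -7.2418 kJ/K
dS_gen = 10.1198 - 7.2418 = 2.8781 kJ/K (irreversible)

dS_gen = 2.8781 kJ/K, irreversible


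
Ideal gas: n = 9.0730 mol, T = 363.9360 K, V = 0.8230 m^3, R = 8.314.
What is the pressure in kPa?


P = nRT/V = 9.0730 * 8.314 * 363.9360 / 0.8230
= 27452.7559 / 0.8230 = 33356.9331 Pa = 33.3569 kPa

33.3569 kPa


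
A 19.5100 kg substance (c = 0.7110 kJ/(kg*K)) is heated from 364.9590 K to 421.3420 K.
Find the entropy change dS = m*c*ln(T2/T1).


T2/T1 = 1.1545
ln(T2/T1) = 0.1437
dS = 19.5100 * 0.7110 * 0.1437 = 1.9928 kJ/K

1.9928 kJ/K


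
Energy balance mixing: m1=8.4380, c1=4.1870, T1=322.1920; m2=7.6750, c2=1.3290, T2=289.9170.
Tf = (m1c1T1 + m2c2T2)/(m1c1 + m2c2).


num = 14340.1882
den = 45.5300
Tf = 314.9614 K

314.9614 K


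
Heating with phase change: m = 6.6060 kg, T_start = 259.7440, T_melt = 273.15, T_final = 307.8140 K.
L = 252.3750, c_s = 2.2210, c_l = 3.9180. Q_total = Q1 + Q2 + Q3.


Q1 (sensible, solid) = 6.6060 * 2.2210 * 13.4060 = 196.6918 kJ
Q2 (latent) = 6.6060 * 252.3750 = 1667.1892 kJ
Q3 (sensible, liquid) = 6.6060 * 3.9180 * 34.6640 = 897.1843 kJ
Q_total = 2761.0654 kJ

2761.0654 kJ


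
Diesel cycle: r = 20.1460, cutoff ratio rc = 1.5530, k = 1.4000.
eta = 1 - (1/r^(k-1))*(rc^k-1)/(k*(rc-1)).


r^(k-1) = 3.3241
rc^k = 1.8520
eta = 0.6689 = 66.8938%

66.8938%


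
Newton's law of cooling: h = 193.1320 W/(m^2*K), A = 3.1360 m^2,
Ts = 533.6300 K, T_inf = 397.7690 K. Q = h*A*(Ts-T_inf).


dT = 135.8610 K
Q = 193.1320 * 3.1360 * 135.8610 = 82285.8385 W

82285.8385 W


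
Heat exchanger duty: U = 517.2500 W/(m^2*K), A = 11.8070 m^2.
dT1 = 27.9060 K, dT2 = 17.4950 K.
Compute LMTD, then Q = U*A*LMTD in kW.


LMTD = 22.2969 K
Q = 517.2500 * 11.8070 * 22.2969 = 136170.7719 W = 136.1708 kW

136.1708 kW


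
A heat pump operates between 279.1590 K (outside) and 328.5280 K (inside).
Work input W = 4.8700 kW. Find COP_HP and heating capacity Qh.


COP = 328.5280 / 49.3690 = 6.6545
Qh = 6.6545 * 4.8700 = 32.4076 kW

COP = 6.6545, Qh = 32.4076 kW


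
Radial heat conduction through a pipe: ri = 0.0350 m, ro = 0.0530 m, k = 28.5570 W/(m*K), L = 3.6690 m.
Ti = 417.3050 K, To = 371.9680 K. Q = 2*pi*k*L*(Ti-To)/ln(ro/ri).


dT = 45.3370 K
ln(ro/ri) = 0.4149
Q = 2*pi*28.5570*3.6690*45.3370 / 0.4149 = 71928.9311 W

71928.9311 W


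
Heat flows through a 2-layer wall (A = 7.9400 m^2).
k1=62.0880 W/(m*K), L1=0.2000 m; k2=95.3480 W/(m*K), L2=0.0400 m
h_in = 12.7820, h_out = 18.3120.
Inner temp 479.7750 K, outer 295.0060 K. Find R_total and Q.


R_conv_in = 1/(12.7820*7.9400) = 0.0099
R_1 = 0.2000/(62.0880*7.9400) = 0.0004
R_2 = 0.0400/(95.3480*7.9400) = 5.2836e-05
R_conv_out = 1/(18.3120*7.9400) = 0.0069
R_total = 0.0172 K/W
Q = 184.7690 / 0.0172 = 10748.9347 W

R_total = 0.0172 K/W, Q = 10748.9347 W


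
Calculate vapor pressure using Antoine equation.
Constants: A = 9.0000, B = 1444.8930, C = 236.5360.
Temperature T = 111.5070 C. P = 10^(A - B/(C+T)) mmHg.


C+T = 348.0430
B/(C+T) = 4.1515
log10(P) = 9.0000 - 4.1515 = 4.8485
P = 10^4.8485 = 70553.9919 mmHg

70553.9919 mmHg


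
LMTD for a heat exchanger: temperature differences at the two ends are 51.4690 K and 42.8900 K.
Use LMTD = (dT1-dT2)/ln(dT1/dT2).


dT1/dT2 = 1.2000
ln(dT1/dT2) = 0.1823
LMTD = 8.5790 / 0.1823 = 47.0492 K

47.0492 K


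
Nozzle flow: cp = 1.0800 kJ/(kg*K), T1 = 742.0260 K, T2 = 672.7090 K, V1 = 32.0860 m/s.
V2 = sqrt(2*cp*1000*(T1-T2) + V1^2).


dT = 69.3170 K
2*cp*1000*dT = 149724.7200
V1^2 = 1029.5114
V2 = sqrt(150754.2314) = 388.2708 m/s

388.2708 m/s


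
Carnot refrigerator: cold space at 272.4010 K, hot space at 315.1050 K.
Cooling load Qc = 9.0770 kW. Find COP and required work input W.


COP = 272.4010 / 42.7040 = 6.3788
W = 9.0770 / 6.3788 = 1.4230 kW

COP = 6.3788, W = 1.4230 kW


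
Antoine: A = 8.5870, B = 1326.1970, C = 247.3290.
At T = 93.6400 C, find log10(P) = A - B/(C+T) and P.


C+T = 340.9690
B/(C+T) = 3.8895
log10(P) = 8.5870 - 3.8895 = 4.6975
P = 10^4.6975 = 49831.6936 mmHg

49831.6936 mmHg


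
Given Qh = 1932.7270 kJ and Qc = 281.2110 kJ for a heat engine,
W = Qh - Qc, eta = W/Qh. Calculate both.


W = 1932.7270 - 281.2110 = 1651.5160 kJ
eta = 1651.5160 / 1932.7270 = 0.8545 = 85.4500%

W = 1651.5160 kJ, eta = 85.4500%


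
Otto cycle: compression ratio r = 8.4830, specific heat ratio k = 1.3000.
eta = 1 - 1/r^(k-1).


r^(k-1) = 1.8992
eta = 1 - 1/1.8992 = 0.4735 = 47.3455%

47.3455%


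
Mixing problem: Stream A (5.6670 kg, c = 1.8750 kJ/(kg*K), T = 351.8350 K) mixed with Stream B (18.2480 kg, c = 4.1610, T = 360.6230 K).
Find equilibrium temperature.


num = 31120.5452
den = 86.5556
Tf = 359.5442 K

359.5442 K


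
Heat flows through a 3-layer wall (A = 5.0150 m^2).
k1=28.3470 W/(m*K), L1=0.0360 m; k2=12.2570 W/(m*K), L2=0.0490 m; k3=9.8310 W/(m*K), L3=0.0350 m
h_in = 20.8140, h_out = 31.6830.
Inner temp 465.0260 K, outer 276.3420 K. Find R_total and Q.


R_conv_in = 1/(20.8140*5.0150) = 0.0096
R_1 = 0.0360/(28.3470*5.0150) = 0.0003
R_2 = 0.0490/(12.2570*5.0150) = 0.0008
R_3 = 0.0350/(9.8310*5.0150) = 0.0007
R_conv_out = 1/(31.6830*5.0150) = 0.0063
R_total = 0.0176 K/W
Q = 188.6840 / 0.0176 = 10699.9386 W

R_total = 0.0176 K/W, Q = 10699.9386 W


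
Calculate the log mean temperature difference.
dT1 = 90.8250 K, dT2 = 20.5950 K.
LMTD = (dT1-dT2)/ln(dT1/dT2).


dT1/dT2 = 4.4101
ln(dT1/dT2) = 1.4839
LMTD = 70.2300 / 1.4839 = 47.3284 K

47.3284 K


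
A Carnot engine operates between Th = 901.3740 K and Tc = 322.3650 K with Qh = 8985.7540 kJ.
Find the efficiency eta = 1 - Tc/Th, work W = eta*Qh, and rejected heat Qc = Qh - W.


eta = 1 - 322.3650/901.3740 = 0.6424
W = 0.6424 * 8985.7540 = 5772.1128 kJ
Qc = 8985.7540 - 5772.1128 = 3213.6412 kJ

eta = 64.2363%, W = 5772.1128 kJ, Qc = 3213.6412 kJ


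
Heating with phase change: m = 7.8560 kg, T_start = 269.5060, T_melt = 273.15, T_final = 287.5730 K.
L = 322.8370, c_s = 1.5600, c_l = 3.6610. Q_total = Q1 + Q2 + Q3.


Q1 (sensible, solid) = 7.8560 * 1.5600 * 3.6440 = 44.6585 kJ
Q2 (latent) = 7.8560 * 322.8370 = 2536.2075 kJ
Q3 (sensible, liquid) = 7.8560 * 3.6610 * 14.4230 = 414.8172 kJ
Q_total = 2995.6833 kJ

2995.6833 kJ


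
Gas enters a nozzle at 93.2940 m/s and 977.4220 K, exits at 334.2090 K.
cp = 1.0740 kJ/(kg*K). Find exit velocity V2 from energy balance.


dT = 643.2130 K
2*cp*1000*dT = 1381621.5240
V1^2 = 8703.7704
V2 = sqrt(1390325.2944) = 1179.1206 m/s

1179.1206 m/s


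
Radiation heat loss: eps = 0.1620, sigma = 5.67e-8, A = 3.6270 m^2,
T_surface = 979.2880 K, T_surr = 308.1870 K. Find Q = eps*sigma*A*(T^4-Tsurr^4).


T^4 = 9.1969e+11
Tsurr^4 = 9.0211e+09
Q = 0.1620 * 5.67e-8 * 3.6270 * 9.1067e+11 = 30339.3607 W

30339.3607 W


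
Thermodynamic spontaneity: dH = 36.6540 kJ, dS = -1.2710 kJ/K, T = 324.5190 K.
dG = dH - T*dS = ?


T*dS = 324.5190 * -1.2710 = -412.4636 kJ
dG = 36.6540 + 412.4636 = 449.1176 kJ (non-spontaneous)

dG = 449.1176 kJ, non-spontaneous


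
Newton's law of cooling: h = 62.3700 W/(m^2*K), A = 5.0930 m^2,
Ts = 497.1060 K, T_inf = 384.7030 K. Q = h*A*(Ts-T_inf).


dT = 112.4030 K
Q = 62.3700 * 5.0930 * 112.4030 = 35704.8590 W

35704.8590 W


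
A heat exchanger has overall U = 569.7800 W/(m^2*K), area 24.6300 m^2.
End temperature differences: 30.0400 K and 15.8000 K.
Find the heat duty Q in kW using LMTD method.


LMTD = 22.1627 K
Q = 569.7800 * 24.6300 * 22.1627 = 311024.8060 W = 311.0248 kW

311.0248 kW


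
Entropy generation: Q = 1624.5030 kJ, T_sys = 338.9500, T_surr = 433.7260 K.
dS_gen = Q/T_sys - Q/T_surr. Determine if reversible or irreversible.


dS_sys = 1624.5030/338.9500 = 4.7928 kJ/K
dS_surr = -1624.5030/433.7260 = -3.7455 kJ/K
dS_gen = 4.7928 - 3.7455 = 1.0473 kJ/K (irreversible)

dS_gen = 1.0473 kJ/K, irreversible


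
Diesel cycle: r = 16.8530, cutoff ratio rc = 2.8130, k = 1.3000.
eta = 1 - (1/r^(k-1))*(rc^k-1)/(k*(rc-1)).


r^(k-1) = 2.3335
rc^k = 3.8364
eta = 0.4843 = 48.4274%

48.4274%


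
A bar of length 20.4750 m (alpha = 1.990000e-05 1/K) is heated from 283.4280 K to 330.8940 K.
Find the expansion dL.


dT = 47.4660 K
dL = 1.990000e-05 * 20.4750 * 47.4660 = 0.019340 m
L_final = 20.494340 m

dL = 0.019340 m


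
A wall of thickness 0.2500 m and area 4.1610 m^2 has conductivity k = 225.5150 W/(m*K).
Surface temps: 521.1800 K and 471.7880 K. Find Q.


dT = 49.3920 K
Q = 225.5150 * 4.1610 * 49.3920 / 0.2500 = 185391.4722 W

185391.4722 W


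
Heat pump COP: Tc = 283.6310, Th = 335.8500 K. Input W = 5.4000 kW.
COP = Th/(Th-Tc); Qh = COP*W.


COP = 335.8500 / 52.2190 = 6.4316
Qh = 6.4316 * 5.4000 = 34.7305 kW

COP = 6.4316, Qh = 34.7305 kW


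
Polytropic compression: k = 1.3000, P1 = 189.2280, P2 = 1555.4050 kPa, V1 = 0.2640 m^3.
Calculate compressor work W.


(k-1)/k = 0.2308
(P2/P1)^exp = 1.6260
W = 4.3333 * 189.2280 * 0.2640 * (1.6260 - 1) = 135.5149 kJ

135.5149 kJ


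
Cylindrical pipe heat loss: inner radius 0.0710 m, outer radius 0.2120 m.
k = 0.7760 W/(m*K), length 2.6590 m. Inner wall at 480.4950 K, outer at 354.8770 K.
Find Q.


dT = 125.6180 K
ln(ro/ri) = 1.0939
Q = 2*pi*0.7760*2.6590*125.6180 / 1.0939 = 1488.7838 W

1488.7838 W


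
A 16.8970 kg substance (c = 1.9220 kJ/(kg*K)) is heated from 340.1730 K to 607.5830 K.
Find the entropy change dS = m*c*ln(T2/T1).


T2/T1 = 1.7861
ln(T2/T1) = 0.5800
dS = 16.8970 * 1.9220 * 0.5800 = 18.8372 kJ/K

18.8372 kJ/K


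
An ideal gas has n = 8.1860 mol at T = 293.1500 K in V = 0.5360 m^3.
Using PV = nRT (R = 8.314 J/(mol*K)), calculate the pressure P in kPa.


P = nRT/V = 8.1860 * 8.314 * 293.1500 / 0.5360
= 19951.3211 / 0.5360 = 37222.6141 Pa = 37.2226 kPa

37.2226 kPa


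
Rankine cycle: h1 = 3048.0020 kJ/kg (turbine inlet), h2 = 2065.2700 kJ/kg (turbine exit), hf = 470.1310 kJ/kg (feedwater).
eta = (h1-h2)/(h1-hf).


W = 982.7320 kJ/kg
Q_in = 2577.8710 kJ/kg
eta = 0.3812 = 38.1218%

eta = 38.1218%


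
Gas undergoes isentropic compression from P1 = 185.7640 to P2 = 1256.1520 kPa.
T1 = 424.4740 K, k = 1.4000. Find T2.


(k-1)/k = 0.2857
(P2/P1)^exp = 1.7265
T2 = 424.4740 * 1.7265 = 732.8532 K

732.8532 K


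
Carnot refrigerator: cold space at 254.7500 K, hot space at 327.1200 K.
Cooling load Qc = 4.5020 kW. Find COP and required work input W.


COP = 254.7500 / 72.3700 = 3.5201
W = 4.5020 / 3.5201 = 1.2789 kW

COP = 3.5201, W = 1.2789 kW


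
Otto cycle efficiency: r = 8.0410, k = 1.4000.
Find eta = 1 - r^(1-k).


r^(k-1) = 2.3021
eta = 1 - 1/2.3021 = 0.5656 = 56.5614%

56.5614%


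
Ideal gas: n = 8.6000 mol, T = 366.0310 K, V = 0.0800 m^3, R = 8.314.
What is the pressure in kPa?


P = nRT/V = 8.6000 * 8.314 * 366.0310 / 0.0800
= 26171.3629 / 0.0800 = 327142.0364 Pa = 327.1420 kPa

327.1420 kPa


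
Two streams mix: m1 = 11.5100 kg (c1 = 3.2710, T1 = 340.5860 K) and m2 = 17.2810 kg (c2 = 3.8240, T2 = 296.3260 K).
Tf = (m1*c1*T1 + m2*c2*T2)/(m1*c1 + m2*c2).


num = 32404.7698
den = 103.7318
Tf = 312.3901 K

312.3901 K


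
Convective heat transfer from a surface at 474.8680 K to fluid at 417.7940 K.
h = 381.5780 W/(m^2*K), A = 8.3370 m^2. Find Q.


dT = 57.0740 K
Q = 381.5780 * 8.3370 * 57.0740 = 181564.7098 W

181564.7098 W


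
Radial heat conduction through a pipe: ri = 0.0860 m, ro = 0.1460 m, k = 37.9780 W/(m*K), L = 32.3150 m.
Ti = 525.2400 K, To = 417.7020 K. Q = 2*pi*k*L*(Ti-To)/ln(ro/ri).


dT = 107.5380 K
ln(ro/ri) = 0.5293
Q = 2*pi*37.9780*32.3150*107.5380 / 0.5293 = 1566785.5409 W

1566785.5409 W


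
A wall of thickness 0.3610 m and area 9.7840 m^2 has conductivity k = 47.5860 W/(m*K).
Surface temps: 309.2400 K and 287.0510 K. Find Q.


dT = 22.1890 K
Q = 47.5860 * 9.7840 * 22.1890 / 0.3610 = 28617.1363 W

28617.1363 W


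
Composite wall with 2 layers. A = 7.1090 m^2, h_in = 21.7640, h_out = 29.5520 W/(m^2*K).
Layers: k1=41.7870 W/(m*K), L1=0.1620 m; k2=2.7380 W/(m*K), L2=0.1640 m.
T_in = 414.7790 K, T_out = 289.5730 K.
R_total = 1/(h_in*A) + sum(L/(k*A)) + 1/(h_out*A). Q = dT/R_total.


R_conv_in = 1/(21.7640*7.1090) = 0.0065
R_1 = 0.1620/(41.7870*7.1090) = 0.0005
R_2 = 0.1640/(2.7380*7.1090) = 0.0084
R_conv_out = 1/(29.5520*7.1090) = 0.0048
R_total = 0.0202 K/W
Q = 125.2060 / 0.0202 = 6200.0943 W

R_total = 0.0202 K/W, Q = 6200.0943 W


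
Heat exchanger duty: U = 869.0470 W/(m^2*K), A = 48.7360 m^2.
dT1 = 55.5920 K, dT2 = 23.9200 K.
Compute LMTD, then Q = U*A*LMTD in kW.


LMTD = 37.5561 K
Q = 869.0470 * 48.7360 * 37.5561 = 1590647.6236 W = 1590.6476 kW

1590.6476 kW


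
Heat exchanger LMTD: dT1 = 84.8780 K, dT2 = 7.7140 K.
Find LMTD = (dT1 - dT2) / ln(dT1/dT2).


dT1/dT2 = 11.0031
ln(dT1/dT2) = 2.3982
LMTD = 77.1640 / 2.3982 = 32.1761 K

32.1761 K


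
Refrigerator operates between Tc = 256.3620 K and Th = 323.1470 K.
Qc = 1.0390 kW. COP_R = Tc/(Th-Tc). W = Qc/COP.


COP = 256.3620 / 66.7850 = 3.8386
W = 1.0390 / 3.8386 = 0.2707 kW

COP = 3.8386, W = 0.2707 kW


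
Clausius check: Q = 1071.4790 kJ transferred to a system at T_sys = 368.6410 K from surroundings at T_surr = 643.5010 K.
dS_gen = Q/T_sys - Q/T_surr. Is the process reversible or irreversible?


dS_sys = 1071.4790/368.6410 = 2.9066 kJ/K
dS_surr = -1071.4790/643.5010 = -1.6651 kJ/K
dS_gen = 2.9066 - 1.6651 = 1.2415 kJ/K (irreversible)

dS_gen = 1.2415 kJ/K, irreversible


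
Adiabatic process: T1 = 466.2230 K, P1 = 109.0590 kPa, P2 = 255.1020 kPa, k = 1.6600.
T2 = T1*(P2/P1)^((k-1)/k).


(k-1)/k = 0.3976
(P2/P1)^exp = 1.4019
T2 = 466.2230 * 1.4019 = 653.6200 K

653.6200 K


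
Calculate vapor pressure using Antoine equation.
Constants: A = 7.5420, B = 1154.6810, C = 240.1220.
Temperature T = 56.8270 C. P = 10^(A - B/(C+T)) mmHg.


C+T = 296.9490
B/(C+T) = 3.8885
log10(P) = 7.5420 - 3.8885 = 3.6535
P = 10^3.6535 = 4503.1609 mmHg

4503.1609 mmHg


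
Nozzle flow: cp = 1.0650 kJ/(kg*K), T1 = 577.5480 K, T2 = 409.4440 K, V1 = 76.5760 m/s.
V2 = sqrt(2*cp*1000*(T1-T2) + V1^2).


dT = 168.1040 K
2*cp*1000*dT = 358061.5200
V1^2 = 5863.8838
V2 = sqrt(363925.4038) = 603.2623 m/s

603.2623 m/s


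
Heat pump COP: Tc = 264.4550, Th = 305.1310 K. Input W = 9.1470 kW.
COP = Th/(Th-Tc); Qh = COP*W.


COP = 305.1310 / 40.6760 = 7.5015
Qh = 7.5015 * 9.1470 = 68.6162 kW

COP = 7.5015, Qh = 68.6162 kW


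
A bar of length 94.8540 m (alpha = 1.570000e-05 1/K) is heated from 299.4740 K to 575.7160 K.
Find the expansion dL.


dT = 276.2420 K
dL = 1.570000e-05 * 94.8540 * 276.2420 = 0.411382 m
L_final = 95.265382 m

dL = 0.411382 m


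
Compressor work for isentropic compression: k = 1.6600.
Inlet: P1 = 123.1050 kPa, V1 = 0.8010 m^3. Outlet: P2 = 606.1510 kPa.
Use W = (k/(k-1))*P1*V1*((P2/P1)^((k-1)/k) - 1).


(k-1)/k = 0.3976
(P2/P1)^exp = 1.8848
W = 2.5152 * 123.1050 * 0.8010 * (1.8848 - 1) = 219.4286 kJ

219.4286 kJ


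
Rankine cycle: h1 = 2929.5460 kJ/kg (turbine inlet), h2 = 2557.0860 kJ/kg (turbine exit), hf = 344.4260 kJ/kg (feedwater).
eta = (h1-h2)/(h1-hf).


W = 372.4600 kJ/kg
Q_in = 2585.1200 kJ/kg
eta = 0.1441 = 14.4078%

eta = 14.4078%


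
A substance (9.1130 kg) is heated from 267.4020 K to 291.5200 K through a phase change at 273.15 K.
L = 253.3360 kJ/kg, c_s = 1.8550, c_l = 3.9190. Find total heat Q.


Q1 (sensible, solid) = 9.1130 * 1.8550 * 5.7480 = 97.1677 kJ
Q2 (latent) = 9.1130 * 253.3360 = 2308.6510 kJ
Q3 (sensible, liquid) = 9.1130 * 3.9190 * 18.3700 = 656.0634 kJ
Q_total = 3061.8821 kJ

3061.8821 kJ


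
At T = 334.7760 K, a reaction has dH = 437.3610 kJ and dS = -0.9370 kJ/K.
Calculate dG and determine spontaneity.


T*dS = 334.7760 * -0.9370 = -313.6851 kJ
dG = 437.3610 + 313.6851 = 751.0461 kJ (non-spontaneous)

dG = 751.0461 kJ, non-spontaneous


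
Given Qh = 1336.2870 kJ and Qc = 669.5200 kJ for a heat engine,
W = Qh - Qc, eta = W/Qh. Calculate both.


W = 1336.2870 - 669.5200 = 666.7670 kJ
eta = 666.7670 / 1336.2870 = 0.4990 = 49.8970%

W = 666.7670 kJ, eta = 49.8970%


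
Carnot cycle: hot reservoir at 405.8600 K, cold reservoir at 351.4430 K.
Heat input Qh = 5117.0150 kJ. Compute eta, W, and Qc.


eta = 1 - 351.4430/405.8600 = 0.1341
W = 0.1341 * 5117.0150 = 686.0804 kJ
Qc = 5117.0150 - 686.0804 = 4430.9346 kJ

eta = 13.4078%, W = 686.0804 kJ, Qc = 4430.9346 kJ


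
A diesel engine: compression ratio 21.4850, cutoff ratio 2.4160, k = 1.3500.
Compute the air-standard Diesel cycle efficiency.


r^(k-1) = 2.9258
rc^k = 3.2899
eta = 0.5906 = 59.0580%

59.0580%


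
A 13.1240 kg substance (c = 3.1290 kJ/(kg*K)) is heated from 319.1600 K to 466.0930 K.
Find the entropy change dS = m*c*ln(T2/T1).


T2/T1 = 1.4604
ln(T2/T1) = 0.3787
dS = 13.1240 * 3.1290 * 0.3787 = 15.5510 kJ/K

15.5510 kJ/K


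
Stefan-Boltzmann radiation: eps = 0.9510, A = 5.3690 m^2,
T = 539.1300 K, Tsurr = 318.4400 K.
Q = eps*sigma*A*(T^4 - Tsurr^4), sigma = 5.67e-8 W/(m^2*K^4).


T^4 = 8.4484e+10
Tsurr^4 = 1.0283e+10
Q = 0.9510 * 5.67e-8 * 5.3690 * 7.4201e+10 = 21481.6432 W

21481.6432 W


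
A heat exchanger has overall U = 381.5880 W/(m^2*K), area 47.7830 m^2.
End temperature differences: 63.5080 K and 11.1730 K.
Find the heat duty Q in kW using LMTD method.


LMTD = 30.1180 K
Q = 381.5880 * 47.7830 * 30.1180 = 549153.9534 W = 549.1540 kW

549.1540 kW


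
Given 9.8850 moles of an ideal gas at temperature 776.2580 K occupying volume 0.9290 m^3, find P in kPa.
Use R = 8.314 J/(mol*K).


P = nRT/V = 9.8850 * 8.314 * 776.2580 / 0.9290
= 63795.9021 / 0.9290 = 68671.5846 Pa = 68.6716 kPa

68.6716 kPa


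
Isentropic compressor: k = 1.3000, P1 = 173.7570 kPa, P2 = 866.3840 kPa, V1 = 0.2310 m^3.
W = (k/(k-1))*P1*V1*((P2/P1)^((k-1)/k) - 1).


(k-1)/k = 0.2308
(P2/P1)^exp = 1.4488
W = 4.3333 * 173.7570 * 0.2310 * (1.4488 - 1) = 78.0688 kJ

78.0688 kJ


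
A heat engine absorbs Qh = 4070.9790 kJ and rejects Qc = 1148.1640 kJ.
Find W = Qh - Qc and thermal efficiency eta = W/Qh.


W = 4070.9790 - 1148.1640 = 2922.8150 kJ
eta = 2922.8150 / 4070.9790 = 0.7180 = 71.7964%

W = 2922.8150 kJ, eta = 71.7964%


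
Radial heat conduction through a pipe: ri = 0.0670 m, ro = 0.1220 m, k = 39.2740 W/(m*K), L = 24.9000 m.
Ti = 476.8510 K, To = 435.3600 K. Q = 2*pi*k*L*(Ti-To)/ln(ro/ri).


dT = 41.4910 K
ln(ro/ri) = 0.5993
Q = 2*pi*39.2740*24.9000*41.4910 / 0.5993 = 425376.3860 W

425376.3860 W


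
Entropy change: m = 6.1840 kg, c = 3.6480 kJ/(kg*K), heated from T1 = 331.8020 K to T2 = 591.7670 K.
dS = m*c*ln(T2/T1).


T2/T1 = 1.7835
ln(T2/T1) = 0.5786
dS = 6.1840 * 3.6480 * 0.5786 = 13.0522 kJ/K

13.0522 kJ/K


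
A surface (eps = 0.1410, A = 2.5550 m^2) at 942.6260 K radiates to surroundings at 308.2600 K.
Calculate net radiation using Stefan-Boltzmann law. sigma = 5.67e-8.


T^4 = 7.8951e+11
Tsurr^4 = 9.0296e+09
Q = 0.1410 * 5.67e-8 * 2.5550 * 7.8048e+11 = 15942.4513 W

15942.4513 W


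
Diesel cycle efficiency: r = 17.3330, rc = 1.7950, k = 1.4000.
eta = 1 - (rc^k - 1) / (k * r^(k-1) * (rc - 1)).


r^(k-1) = 3.1300
rc^k = 2.2682
eta = 0.6360 = 63.5952%

63.5952%


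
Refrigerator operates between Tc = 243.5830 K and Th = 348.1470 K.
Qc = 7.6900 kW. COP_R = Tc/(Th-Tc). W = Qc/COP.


COP = 243.5830 / 104.5640 = 2.3295
W = 7.6900 / 2.3295 = 3.3011 kW

COP = 2.3295, W = 3.3011 kW


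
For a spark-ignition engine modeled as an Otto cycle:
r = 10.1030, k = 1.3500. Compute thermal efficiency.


r^(k-1) = 2.2468
eta = 1 - 1/2.2468 = 0.5549 = 55.4916%

55.4916%


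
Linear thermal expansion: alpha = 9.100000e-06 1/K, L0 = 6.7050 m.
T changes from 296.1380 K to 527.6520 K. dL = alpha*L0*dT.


dT = 231.5140 K
dL = 9.100000e-06 * 6.7050 * 231.5140 = 0.014126 m
L_final = 6.719126 m

dL = 0.014126 m


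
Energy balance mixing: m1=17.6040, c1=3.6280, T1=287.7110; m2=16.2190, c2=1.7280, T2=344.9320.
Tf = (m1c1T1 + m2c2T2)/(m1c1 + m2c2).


num = 28042.5414
den = 91.8937
Tf = 305.1627 K

305.1627 K


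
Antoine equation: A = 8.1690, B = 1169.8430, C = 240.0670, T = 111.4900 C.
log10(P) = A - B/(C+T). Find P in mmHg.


C+T = 351.5570
B/(C+T) = 3.3276
log10(P) = 8.1690 - 3.3276 = 4.8414
P = 10^4.8414 = 69405.6010 mmHg

69405.6010 mmHg


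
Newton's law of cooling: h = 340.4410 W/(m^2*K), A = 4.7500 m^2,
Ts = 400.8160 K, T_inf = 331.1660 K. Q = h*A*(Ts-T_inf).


dT = 69.6500 K
Q = 340.4410 * 4.7500 * 69.6500 = 112630.6493 W

112630.6493 W


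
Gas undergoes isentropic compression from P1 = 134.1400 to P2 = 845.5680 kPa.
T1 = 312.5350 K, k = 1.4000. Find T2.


(k-1)/k = 0.2857
(P2/P1)^exp = 1.6922
T2 = 312.5350 * 1.6922 = 528.8750 K

528.8750 K


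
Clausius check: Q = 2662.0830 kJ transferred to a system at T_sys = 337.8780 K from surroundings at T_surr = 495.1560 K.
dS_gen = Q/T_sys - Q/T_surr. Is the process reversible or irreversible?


dS_sys = 2662.0830/337.8780 = 7.8788 kJ/K
dS_surr = -2662.0830/495.1560 = -5.3763 kJ/K
dS_gen = 7.8788 - 5.3763 = 2.5026 kJ/K (irreversible)

dS_gen = 2.5026 kJ/K, irreversible


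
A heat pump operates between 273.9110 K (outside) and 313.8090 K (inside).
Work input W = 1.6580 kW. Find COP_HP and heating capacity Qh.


COP = 313.8090 / 39.8980 = 7.8653
Qh = 7.8653 * 1.6580 = 13.0406 kW

COP = 7.8653, Qh = 13.0406 kW
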